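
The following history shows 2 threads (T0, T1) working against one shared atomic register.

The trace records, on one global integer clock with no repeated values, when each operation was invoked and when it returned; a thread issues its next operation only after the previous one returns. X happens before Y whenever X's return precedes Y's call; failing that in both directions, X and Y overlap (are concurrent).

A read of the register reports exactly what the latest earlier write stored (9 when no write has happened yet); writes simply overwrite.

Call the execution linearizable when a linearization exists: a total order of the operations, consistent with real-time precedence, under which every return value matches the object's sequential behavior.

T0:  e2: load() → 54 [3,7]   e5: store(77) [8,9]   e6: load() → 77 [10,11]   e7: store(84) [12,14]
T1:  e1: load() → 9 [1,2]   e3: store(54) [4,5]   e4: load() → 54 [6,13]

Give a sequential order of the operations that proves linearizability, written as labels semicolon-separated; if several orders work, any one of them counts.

after step 1 (e1 load() → 9): value 9
after step 2 (e3 store(54)): value 54
after step 3 (e2 load() → 54): value 54
after step 4 (e4 load() → 54): value 54
after step 5 (e5 store(77)): value 77
after step 6 (e6 load() → 77): value 77
after step 7 (e7 store(84)): value 84

e1; e3; e2; e4; e5; e6; e7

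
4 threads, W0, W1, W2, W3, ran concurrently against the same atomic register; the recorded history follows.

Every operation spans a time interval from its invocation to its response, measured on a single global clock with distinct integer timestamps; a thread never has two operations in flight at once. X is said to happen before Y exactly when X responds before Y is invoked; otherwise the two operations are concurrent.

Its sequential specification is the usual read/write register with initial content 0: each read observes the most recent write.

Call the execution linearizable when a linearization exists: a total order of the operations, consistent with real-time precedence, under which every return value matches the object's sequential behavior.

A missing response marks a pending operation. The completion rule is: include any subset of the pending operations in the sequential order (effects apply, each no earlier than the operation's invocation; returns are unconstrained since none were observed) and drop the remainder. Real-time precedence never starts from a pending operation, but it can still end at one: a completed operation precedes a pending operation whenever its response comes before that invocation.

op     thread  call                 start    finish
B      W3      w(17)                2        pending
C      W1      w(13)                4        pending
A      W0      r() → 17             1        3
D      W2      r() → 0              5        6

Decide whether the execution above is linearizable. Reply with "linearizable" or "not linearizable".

the violation lands at event 6, D's response at time 6: events 1..5 linearize, events 1..6 do not
one real-time candidate order over the 2 completed operations — the atomic register replay rejects it
no completion choice of the 2 pending operations (B, C) rescues it — every subset was tried
one such order, A, D (pending dropped), breaks at step 1 where A r() → 17 is illegal

not linearizable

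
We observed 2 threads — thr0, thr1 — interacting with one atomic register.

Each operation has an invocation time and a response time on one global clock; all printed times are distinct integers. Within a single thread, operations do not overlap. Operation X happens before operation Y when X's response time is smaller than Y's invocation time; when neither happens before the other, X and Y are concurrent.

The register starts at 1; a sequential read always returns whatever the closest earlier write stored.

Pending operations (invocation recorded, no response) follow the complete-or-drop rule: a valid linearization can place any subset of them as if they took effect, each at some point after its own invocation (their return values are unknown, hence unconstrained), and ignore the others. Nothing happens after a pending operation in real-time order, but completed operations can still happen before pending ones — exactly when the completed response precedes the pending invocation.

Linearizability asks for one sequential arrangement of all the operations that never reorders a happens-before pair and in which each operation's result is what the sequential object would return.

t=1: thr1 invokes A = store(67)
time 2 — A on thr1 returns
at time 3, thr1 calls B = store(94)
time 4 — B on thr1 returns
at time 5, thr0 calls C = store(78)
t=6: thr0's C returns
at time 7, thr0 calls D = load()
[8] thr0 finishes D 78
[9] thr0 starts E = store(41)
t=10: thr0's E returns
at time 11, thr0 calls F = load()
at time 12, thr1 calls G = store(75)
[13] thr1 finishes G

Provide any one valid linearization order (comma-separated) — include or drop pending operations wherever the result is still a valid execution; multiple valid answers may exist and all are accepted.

1. A store(67), leaving value 67
2. B store(94), leaving value 94
3. C store(78), leaving value 78
4. D load() → 78, leaving value 78
5. E store(41), leaving value 41
6. F load() (pending, included), leaving value 41
7. G store(75), leaving value 75

A, B, C, D, E, F, G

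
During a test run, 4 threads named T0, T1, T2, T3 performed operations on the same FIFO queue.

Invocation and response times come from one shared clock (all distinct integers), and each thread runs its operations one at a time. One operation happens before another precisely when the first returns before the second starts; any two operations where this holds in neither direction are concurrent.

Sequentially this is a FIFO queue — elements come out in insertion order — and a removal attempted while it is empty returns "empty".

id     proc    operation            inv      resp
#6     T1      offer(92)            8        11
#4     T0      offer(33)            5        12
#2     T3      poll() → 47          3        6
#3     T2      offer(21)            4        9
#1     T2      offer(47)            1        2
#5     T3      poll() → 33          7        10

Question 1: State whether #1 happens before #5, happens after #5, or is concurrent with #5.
#1 spans [1,2], #5 spans [7,10]
resp(#1)=2 < inv(#5)=7

before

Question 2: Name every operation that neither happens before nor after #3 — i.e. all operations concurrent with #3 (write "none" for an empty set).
#3 spans [4,9]; an op avoiding the whole window 4..9 is ordered, any other is concurrent
#1 [1,2]: before
#2 [3,6]: concurrent
#4 [5,12]: concurrent
#5 [7,10]: concurrent
#6 [8,11]: concurrent

#2, #4, #5, #6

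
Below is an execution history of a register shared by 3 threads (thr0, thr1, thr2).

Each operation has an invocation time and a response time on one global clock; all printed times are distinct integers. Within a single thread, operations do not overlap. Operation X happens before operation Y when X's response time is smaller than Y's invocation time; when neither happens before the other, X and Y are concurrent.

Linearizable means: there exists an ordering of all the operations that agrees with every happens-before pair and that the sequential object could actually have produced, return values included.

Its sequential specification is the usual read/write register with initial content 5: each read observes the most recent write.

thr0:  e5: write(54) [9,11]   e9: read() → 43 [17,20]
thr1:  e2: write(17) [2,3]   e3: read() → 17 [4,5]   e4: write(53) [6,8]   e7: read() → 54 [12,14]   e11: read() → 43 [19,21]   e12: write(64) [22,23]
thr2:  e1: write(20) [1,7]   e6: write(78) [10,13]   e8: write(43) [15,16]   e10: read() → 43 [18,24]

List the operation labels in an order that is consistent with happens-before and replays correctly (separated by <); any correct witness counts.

step 1: e1 write(20) — value 20
step 2: e2 write(17) — value 17
step 3: e3 read() → 17 — value 17
step 4: e4 write(53) — value 53
step 5: e5 write(54) — value 54
step 6: e7 read() → 54 — value 54
step 7: e6 write(78) — value 78
step 8: e8 write(43) — value 43
step 9: e9 read() → 43 — value 43
step 10: e10 read() → 43 — value 43
step 11: e11 read() → 43 — value 43
step 12: e12 write(64) — value 64

e1 < e2 < e3 < e4 < e5 < e7 < e6 < e8 < e9 < e10 < e11 < e12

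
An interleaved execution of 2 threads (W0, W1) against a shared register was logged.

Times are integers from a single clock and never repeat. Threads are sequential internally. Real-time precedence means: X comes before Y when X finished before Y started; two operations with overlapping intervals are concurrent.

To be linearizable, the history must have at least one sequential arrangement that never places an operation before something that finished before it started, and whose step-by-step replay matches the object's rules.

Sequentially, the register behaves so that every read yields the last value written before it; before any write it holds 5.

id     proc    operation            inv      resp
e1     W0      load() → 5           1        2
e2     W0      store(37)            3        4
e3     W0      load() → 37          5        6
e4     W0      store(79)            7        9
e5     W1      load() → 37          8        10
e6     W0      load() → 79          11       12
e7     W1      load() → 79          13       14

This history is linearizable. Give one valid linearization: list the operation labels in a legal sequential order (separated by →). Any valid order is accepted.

1. e1 load() → 5, leaving value 5
2. e2 store(37), leaving value 37
3. e3 load() → 37, leaving value 37
4. e5 load() → 37, leaving value 37
5. e4 store(79), leaving value 79
6. e6 load() → 79, leaving value 79
7. e7 load() → 79, leaving value 79

e1 → e2 → e3 → e5 → e4 → e6 → e7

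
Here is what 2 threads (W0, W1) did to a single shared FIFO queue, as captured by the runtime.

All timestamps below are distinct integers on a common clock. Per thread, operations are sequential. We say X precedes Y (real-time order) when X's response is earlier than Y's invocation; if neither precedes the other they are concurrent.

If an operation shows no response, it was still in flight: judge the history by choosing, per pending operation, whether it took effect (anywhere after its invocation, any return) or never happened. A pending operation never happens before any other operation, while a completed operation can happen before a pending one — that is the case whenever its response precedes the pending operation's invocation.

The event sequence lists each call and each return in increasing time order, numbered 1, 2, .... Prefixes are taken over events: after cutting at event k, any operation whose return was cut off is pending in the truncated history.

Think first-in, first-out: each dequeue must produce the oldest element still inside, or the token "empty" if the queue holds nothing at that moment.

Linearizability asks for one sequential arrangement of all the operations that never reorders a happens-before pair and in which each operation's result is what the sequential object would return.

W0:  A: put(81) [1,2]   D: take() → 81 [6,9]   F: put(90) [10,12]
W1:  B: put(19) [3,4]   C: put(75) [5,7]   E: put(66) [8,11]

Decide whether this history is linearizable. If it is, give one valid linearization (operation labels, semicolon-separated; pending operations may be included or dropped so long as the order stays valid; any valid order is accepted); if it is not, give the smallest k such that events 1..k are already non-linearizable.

linearizable — witness: A; B; C; D; E; F

after step 1 (A put(81)): queue <81>
after step 2 (B put(19)): queue <81,19>
after step 3 (C put(75)): queue <81,19,75>
after step 4 (D take() → 81): queue <19,75>
after step 5 (E put(66)): queue <19,75,66>
after step 6 (F put(90)): queue <19,75,66,90>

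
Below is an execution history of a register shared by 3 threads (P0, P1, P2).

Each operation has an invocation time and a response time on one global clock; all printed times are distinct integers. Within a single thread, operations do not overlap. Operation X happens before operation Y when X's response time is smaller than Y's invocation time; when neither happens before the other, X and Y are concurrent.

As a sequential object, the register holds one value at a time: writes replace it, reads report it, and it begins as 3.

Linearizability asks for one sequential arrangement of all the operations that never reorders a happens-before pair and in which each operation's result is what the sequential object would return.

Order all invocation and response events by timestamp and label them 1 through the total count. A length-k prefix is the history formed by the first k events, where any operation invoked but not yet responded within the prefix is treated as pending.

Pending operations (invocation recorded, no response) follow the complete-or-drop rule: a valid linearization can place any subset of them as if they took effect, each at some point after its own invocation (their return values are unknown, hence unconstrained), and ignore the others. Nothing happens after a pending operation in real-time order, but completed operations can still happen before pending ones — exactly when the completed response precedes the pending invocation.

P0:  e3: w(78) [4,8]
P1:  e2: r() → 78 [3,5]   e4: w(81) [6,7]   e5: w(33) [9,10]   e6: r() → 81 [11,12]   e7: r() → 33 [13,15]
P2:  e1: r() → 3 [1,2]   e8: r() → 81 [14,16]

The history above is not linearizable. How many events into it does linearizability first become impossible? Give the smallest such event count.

one valid order for events 1..11 is e1, e3, e2, e4, e5:
step 1: e1 r() → 3 — value 3
step 2: e3 w(78) — value 78
step 3: e2 r() → 78 — value 78
step 4: e4 w(81) — value 81
step 5: e5 w(33) — value 33
adding event 12 (e6 responds at 12) leaves no legal real-time order
e.g. e1, e2, e3, e4, e5, e6: illegal at step 2, since e2 r() → 78 cannot apply there
e.g. e1, e2, e4, e3, e5, e6: illegal at step 2, since e2 r() → 78 cannot apply there

12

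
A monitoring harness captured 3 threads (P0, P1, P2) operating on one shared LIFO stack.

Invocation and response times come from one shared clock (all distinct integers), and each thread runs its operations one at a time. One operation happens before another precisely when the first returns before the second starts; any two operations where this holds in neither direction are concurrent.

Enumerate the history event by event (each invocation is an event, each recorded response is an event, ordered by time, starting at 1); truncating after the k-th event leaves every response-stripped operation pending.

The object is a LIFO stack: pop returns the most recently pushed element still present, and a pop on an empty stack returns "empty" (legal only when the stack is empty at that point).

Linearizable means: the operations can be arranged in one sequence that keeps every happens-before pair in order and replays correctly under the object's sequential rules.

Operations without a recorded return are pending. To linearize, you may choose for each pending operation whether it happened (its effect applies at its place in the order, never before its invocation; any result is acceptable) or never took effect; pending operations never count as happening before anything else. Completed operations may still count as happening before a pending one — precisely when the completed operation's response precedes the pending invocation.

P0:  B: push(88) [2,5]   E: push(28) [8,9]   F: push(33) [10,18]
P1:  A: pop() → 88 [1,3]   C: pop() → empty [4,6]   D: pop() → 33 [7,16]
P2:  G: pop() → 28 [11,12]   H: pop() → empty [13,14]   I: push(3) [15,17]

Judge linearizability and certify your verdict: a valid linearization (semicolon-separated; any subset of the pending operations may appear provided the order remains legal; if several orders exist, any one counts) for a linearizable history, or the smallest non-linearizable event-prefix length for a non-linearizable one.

1. B push(88), leaving stack <88>
2. A pop() → 88, leaving stack <>
3. C pop() → empty, leaving stack <>
4. E push(28), leaving stack <28>
5. F push(33), leaving stack <28,33>
6. D pop() → 33, leaving stack <28>
7. G pop() → 28, leaving stack <>
8. H pop() → empty, leaving stack <>
9. I push(3), leaving stack <3>

linearizable — witness: B; A; C; E; F; D; G; H; I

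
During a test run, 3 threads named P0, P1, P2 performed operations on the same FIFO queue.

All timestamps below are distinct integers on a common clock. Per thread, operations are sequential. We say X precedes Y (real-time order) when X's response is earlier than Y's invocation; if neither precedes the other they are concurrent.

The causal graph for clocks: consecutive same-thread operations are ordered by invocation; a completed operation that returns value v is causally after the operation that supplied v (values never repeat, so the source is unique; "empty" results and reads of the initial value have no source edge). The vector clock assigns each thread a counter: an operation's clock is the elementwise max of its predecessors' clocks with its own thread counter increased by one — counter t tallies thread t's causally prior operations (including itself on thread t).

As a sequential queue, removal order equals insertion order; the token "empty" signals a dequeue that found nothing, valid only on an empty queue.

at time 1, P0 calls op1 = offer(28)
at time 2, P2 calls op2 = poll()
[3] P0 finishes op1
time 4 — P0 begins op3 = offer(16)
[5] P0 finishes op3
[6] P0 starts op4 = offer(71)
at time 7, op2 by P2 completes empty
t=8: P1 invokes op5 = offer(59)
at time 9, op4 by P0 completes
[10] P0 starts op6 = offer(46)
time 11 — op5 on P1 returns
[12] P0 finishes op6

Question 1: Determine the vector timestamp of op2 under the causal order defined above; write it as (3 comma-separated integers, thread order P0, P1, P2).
(0, 0, 1)

op2 (invocation 2): nothing precedes it; P2's component alone gives (0, 0, 1)
op5 (invocation 8): nothing precedes it; P1's component alone gives (0, 1, 0)
op1 (invocation 1): nothing precedes it; P0's component alone gives (1, 0, 0)
op3, invoked 4, takes VC(op1)=(1, 0, 0) under max, adds 1 for P0 → (2, 0, 0)
op4, invoked 6, takes VC(op3)=(2, 0, 0) under max, adds 1 for P0 → (3, 0, 0)
op6, invoked 10, takes VC(op4)=(3, 0, 0) under max, adds 1 for P0 → (4, 0, 0)
target: VC(op2) = (0, 0, 1)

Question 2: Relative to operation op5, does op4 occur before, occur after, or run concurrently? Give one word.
concurrent

op4 spans [6,9], op5 spans [8,11]
the intervals overlap in both directions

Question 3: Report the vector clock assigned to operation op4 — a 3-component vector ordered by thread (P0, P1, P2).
(3, 0, 0)

root op op2, invoked 2: fresh clock plus P2's own tick → (0, 0, 1)
root op op5, invoked 8: fresh clock plus P1's own tick → (0, 1, 0)
root op op1, invoked 1: fresh clock plus P0's own tick → (1, 0, 0)
invoked at 4, op3 merges VC(op1)=(1, 0, 0) and bumps P0's slot → (2, 0, 0)
invoked at 6, op4 merges VC(op3)=(2, 0, 0) and bumps P0's slot → (3, 0, 0)
invoked at 10, op6 merges VC(op4)=(3, 0, 0) and bumps P0's slot → (4, 0, 0)
target: VC(op4) = (3, 0, 0)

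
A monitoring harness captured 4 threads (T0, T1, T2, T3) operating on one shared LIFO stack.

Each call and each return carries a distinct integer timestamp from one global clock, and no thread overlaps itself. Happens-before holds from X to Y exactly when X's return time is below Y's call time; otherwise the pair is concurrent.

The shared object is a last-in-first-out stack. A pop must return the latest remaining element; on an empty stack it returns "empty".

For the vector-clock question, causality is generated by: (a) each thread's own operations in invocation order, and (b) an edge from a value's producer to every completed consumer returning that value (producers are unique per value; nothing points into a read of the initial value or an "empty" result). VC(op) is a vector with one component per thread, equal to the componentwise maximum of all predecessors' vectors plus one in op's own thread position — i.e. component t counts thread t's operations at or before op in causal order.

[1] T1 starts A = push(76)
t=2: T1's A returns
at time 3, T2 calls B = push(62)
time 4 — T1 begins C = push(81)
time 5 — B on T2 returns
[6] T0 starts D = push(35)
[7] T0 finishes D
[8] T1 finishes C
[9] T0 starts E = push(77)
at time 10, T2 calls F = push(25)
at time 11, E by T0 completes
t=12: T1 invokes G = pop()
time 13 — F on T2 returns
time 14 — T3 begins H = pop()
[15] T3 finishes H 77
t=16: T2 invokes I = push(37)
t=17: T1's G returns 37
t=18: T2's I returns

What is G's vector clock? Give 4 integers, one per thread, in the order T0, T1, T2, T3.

(0, 3, 3, 0)

root op B, invoked 3: fresh clock plus T2's own tick → (0, 0, 1, 0)
root op A, invoked 1: fresh clock plus T1's own tick → (0, 1, 0, 0)
root op D, invoked 6: fresh clock plus T0's own tick → (1, 0, 0, 0)
VC(F, invoked at 10): max of VC(B)=(0, 0, 1, 0), then +1 on thread T2 → (0, 0, 2, 0)
VC(C, invoked at 4): max of VC(A)=(0, 1, 0, 0), then +1 on thread T1 → (0, 2, 0, 0)
VC(E, invoked at 9): max of VC(D)=(1, 0, 0, 0), then +1 on thread T0 → (2, 0, 0, 0)
VC(I, invoked at 16): max of VC(F)=(0, 0, 2, 0), then +1 on thread T2 → (0, 0, 3, 0)
VC(H, invoked at 14): max of VC(E)=(2, 0, 0, 0), then +1 on thread T3 → (2, 0, 0, 1)
VC(G, invoked at 12): max of VC(C)=(0, 2, 0, 0), VC(I)=(0, 0, 3, 0), then +1 on thread T1 → (0, 3, 3, 0)
target: VC(G) = (0, 3, 3, 0)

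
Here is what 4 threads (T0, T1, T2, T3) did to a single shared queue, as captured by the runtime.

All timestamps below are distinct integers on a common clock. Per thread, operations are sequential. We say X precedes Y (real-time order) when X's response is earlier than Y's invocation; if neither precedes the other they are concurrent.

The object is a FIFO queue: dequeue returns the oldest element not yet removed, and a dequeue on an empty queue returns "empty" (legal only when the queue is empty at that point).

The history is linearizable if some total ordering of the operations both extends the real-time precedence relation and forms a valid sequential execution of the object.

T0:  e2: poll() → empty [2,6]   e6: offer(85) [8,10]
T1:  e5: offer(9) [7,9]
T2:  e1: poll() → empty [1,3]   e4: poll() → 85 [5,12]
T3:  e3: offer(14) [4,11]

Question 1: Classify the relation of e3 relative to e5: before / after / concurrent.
e3 spans [4,11], e5 spans [7,9]
the intervals overlap in both directions

concurrent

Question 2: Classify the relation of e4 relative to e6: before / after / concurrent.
e4 spans [5,12], e6 spans [8,10]
the intervals overlap in both directions

concurrent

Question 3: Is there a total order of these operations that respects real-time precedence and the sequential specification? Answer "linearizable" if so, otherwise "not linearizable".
a witness: e1, e2, e6, e3, e4, e5
1. e1 poll() → empty, leaving queue <>
2. e2 poll() → empty, leaving queue <>
3. e6 offer(85), leaving queue <85>
4. e3 offer(14), leaving queue <85,14>
5. e4 poll() → 85, leaving queue <14>
6. e5 offer(9), leaving queue <14,9>

linearizable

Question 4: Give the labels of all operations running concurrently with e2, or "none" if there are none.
e2 spans [2,6]: anything still running between times 2 and 6 counts as concurrent
e1 [1,3]: concurrent
e3 [4,11]: concurrent
e4 [5,12]: concurrent
e5 [7,9]: after
e6 [8,10]: after

e1, e3, e4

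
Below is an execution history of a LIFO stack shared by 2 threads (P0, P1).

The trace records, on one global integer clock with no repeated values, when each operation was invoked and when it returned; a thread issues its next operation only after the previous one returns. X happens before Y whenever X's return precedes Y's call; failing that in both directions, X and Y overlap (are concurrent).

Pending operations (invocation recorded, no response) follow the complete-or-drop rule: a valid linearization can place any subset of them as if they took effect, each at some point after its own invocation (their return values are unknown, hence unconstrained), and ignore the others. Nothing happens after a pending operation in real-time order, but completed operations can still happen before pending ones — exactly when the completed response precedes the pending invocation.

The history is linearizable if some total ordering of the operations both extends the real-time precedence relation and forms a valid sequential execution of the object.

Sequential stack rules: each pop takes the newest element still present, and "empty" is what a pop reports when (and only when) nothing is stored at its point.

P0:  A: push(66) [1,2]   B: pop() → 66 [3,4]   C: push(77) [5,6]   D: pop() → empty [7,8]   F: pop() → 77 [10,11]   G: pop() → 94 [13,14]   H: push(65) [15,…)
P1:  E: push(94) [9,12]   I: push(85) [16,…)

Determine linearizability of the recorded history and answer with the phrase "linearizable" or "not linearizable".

not linearizable

through event 7 a valid linearization exists; event 8 (D responding at time 8) ends that
one real-time candidate order over the 4 completed operations — the LIFO stack replay rejects it
e.g. A, B, C, D: illegal at step 4, since D pop() → empty cannot apply there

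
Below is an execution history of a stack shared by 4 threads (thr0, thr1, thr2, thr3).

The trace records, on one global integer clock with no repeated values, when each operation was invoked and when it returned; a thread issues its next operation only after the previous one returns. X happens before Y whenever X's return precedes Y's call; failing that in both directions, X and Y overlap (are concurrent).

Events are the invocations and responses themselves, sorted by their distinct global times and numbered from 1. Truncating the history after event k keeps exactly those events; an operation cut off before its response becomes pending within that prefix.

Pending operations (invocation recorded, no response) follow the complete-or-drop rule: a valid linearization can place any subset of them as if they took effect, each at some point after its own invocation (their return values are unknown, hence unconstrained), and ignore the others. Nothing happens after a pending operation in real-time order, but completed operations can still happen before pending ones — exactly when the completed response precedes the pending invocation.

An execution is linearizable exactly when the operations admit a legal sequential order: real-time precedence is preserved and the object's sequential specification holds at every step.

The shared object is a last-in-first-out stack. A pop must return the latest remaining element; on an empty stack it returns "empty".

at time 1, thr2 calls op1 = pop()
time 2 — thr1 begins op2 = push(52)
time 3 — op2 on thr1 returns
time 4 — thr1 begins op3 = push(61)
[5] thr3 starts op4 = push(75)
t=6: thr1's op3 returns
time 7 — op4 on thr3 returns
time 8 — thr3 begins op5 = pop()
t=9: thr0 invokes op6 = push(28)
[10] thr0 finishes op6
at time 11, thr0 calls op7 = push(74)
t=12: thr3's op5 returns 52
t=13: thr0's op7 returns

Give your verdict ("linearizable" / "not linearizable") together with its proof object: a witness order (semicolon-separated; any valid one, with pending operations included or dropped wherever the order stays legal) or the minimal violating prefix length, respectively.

not linearizable — minimal violating prefix: 12 events

already the first 12 events (up to op5's response at time 12) admit no linearization; the first 11 still do
real-time-consistent orders of the 5 completed operations: 4 — all fail the stack replay
no escape via the 2 pending operations (op1, op7): every completion choice fails
sample order op2, op3, op4, op5, op6 (pending dropped) stalls at step 4 — op5 pop() → 52 has no legal effect
sample order op2, op3, op4, op6, op5 (pending dropped) stalls at step 5 — op5 pop() → 52 has no legal effect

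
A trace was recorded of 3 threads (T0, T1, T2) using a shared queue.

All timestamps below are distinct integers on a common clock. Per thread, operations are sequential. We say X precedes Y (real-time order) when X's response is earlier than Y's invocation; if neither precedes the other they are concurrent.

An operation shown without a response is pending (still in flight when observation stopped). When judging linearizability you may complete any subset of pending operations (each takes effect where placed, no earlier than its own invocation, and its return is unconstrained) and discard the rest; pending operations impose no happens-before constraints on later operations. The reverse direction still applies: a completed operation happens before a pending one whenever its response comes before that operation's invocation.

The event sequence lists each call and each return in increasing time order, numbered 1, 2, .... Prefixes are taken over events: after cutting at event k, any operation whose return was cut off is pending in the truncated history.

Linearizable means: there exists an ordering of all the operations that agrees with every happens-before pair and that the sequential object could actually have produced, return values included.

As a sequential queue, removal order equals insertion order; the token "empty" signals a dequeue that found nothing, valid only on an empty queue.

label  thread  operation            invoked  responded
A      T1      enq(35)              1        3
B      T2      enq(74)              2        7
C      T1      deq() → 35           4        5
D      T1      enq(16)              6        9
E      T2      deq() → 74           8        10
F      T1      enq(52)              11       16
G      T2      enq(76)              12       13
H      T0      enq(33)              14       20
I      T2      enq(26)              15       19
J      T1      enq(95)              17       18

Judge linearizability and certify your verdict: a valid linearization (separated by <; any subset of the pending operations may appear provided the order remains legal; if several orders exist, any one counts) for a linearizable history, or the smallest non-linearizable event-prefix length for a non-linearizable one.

linearizable — witness: A < B < C < D < E < F < G < H < I < J

1. A enq(35), leaving queue <35>
2. B enq(74), leaving queue <35,74>
3. C deq() → 35, leaving queue <74>
4. D enq(16), leaving queue <74,16>
5. E deq() → 74, leaving queue <16>
6. F enq(52), leaving queue <16,52>
7. G enq(76), leaving queue <16,52,76>
8. H enq(33), leaving queue <16,52,76,33>
9. I enq(26), leaving queue <16,52,76,33,26>
10. J enq(95), leaving queue <16,52,76,33,26,95>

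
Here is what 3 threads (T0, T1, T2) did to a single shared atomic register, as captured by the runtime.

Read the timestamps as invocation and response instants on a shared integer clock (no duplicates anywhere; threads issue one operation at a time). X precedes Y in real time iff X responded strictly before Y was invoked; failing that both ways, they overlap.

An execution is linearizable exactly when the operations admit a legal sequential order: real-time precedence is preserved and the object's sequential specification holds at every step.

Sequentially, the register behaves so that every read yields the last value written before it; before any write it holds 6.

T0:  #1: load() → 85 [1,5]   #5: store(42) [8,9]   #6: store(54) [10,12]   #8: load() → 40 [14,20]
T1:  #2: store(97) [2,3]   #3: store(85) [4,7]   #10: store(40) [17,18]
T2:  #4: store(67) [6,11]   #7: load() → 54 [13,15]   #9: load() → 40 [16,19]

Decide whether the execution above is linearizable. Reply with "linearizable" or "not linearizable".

one valid linearization: #2, #3, #1, #4, #5, #6, #7, #10, #8, #9
1. #2 store(97), leaving value 97
2. #3 store(85), leaving value 85
3. #1 load() → 85, leaving value 85
4. #4 store(67), leaving value 67
5. #5 store(42), leaving value 42
6. #6 store(54), leaving value 54
7. #7 load() → 54, leaving value 54
8. #10 store(40), leaving value 40
9. #8 load() → 40, leaving value 40
10. #9 load() → 40, leaving value 40

linearizable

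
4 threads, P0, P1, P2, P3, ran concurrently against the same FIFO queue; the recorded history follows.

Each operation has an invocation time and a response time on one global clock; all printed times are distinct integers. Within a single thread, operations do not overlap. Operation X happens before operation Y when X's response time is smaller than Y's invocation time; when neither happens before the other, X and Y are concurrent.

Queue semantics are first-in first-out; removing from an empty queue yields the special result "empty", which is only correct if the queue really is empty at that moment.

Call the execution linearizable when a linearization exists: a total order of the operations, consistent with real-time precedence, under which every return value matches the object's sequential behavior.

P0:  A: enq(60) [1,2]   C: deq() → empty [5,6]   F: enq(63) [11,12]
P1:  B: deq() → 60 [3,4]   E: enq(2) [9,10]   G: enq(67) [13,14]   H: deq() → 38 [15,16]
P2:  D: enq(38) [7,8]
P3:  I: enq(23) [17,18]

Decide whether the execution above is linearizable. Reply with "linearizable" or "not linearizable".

linearizable

witness order: A, B, C, D, E, F, G, H, I
1. A enq(60), leaving queue <60>
2. B deq() → 60, leaving queue <>
3. C deq() → empty, leaving queue <>
4. D enq(38), leaving queue <38>
5. E enq(2), leaving queue <38,2>
6. F enq(63), leaving queue <38,2,63>
7. G enq(67), leaving queue <38,2,63,67>
8. H deq() → 38, leaving queue <2,63,67>
9. I enq(23), leaving queue <2,63,67,23>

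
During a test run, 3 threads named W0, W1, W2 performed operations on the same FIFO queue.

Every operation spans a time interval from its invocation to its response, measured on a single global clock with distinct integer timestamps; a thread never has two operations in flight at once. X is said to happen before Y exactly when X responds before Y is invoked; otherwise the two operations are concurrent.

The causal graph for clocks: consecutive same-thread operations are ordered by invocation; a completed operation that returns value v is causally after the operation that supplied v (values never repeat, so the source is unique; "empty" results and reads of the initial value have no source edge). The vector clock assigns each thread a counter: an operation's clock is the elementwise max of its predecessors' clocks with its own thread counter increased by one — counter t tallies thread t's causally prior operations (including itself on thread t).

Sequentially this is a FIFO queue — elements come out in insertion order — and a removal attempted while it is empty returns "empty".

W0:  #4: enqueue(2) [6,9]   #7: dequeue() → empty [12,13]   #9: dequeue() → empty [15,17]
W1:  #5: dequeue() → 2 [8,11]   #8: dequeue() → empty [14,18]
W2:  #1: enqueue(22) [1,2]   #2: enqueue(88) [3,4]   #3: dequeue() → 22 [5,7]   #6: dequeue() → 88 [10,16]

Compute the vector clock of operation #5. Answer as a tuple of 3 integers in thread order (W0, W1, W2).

root op #1, invoked 1: fresh clock plus W2's own tick → (0, 0, 1)
root op #4, invoked 6: fresh clock plus W0's own tick → (1, 0, 0)
from VC(#1)=(0, 0, 1), #2 (invoked 3) maxes components and bumps W2 → (0, 0, 2)
from VC(#4)=(1, 0, 0), #5 (invoked 8) maxes components and bumps W1 → (1, 1, 0)
from VC(#4)=(1, 0, 0), #7 (invoked 12) maxes components and bumps W0 → (2, 0, 0)
from VC(#1)=(0, 0, 1), VC(#2)=(0, 0, 2), #3 (invoked 5) maxes components and bumps W2 → (0, 0, 3)
from VC(#5)=(1, 1, 0), #8 (invoked 14) maxes components and bumps W1 → (1, 2, 0)
from VC(#7)=(2, 0, 0), #9 (invoked 15) maxes components and bumps W0 → (3, 0, 0)
from VC(#2)=(0, 0, 2), VC(#3)=(0, 0, 3), #6 (invoked 10) maxes components and bumps W2 → (0, 0, 4)
target: VC(#5) = (1, 1, 0)

(1, 1, 0)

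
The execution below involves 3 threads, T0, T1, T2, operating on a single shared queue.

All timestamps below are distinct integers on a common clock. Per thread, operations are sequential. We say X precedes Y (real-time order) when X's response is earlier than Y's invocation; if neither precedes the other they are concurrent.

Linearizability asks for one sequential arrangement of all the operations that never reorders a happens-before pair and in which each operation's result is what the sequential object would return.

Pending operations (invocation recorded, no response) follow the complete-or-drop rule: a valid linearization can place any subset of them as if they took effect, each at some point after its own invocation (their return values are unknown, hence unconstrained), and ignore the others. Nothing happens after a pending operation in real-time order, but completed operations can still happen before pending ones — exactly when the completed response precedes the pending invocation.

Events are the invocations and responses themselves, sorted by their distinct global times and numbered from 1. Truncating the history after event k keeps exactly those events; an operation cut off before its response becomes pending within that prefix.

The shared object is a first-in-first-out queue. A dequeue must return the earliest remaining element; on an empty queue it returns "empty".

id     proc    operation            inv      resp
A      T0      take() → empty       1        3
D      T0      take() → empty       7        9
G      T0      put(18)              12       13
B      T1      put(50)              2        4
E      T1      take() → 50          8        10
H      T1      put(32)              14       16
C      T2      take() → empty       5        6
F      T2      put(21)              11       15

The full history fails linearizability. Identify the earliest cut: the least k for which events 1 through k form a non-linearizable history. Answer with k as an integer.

one valid order for events 1..5 is A, B:
1. A take() → empty, leaving queue <>
2. B put(50), leaving queue <50>
adding event 6 (C responds at 6) leaves no legal real-time order
sample order A, B, C stalls at step 3 — C take() → empty has no legal effect
sample order B, A, C stalls at step 2 — A take() → empty has no legal effect

6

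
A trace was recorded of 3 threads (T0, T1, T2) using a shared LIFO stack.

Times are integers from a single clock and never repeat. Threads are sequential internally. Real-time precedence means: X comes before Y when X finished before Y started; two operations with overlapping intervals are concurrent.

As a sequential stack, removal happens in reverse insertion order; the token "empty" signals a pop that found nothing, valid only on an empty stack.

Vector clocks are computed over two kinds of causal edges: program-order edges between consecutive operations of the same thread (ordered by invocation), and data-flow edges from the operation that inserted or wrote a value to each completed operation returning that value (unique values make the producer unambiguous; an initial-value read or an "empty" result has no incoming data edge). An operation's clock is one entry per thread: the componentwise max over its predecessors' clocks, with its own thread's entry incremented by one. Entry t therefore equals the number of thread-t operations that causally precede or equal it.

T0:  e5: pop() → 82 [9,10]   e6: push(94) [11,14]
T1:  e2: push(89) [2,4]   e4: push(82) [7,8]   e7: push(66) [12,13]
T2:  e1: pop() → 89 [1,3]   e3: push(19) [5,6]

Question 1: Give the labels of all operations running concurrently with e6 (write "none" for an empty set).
e6 spans [11,14]: anything still running between times 11 and 14 counts as concurrent
e1 [1,3]: before
e2 [2,4]: before
e3 [5,6]: before
e4 [7,8]: before
e5 [9,10]: before
e7 [12,13]: concurrent

e7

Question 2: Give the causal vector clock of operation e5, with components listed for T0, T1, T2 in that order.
e2 (invocation 2): nothing precedes it; T1's component alone gives (0, 1, 0)
merge at e1 (invoked 1): VC(e2)=(0, 1, 0), own-thread bump on T2 → (0, 1, 1)
merge at e4 (invoked 7): VC(e2)=(0, 1, 0), own-thread bump on T1 → (0, 2, 0)
merge at e3 (invoked 5): VC(e1)=(0, 1, 1), own-thread bump on T2 → (0, 1, 2)
merge at e7 (invoked 12): VC(e4)=(0, 2, 0), own-thread bump on T1 → (0, 3, 0)
merge at e5 (invoked 9): VC(e4)=(0, 2, 0), own-thread bump on T0 → (1, 2, 0)
merge at e6 (invoked 11): VC(e5)=(1, 2, 0), own-thread bump on T0 → (2, 2, 0)
target: VC(e5) = (1, 2, 0)

(1, 2, 0)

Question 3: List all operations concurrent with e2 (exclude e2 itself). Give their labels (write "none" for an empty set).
concurrent with e2 ([2,4]): every op whose interval crosses 2..4
e1 [1,3]: concurrent
e3 [5,6]: after
e4 [7,8]: after
e5 [9,10]: after
e6 [11,14]: after
e7 [12,13]: after

e1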